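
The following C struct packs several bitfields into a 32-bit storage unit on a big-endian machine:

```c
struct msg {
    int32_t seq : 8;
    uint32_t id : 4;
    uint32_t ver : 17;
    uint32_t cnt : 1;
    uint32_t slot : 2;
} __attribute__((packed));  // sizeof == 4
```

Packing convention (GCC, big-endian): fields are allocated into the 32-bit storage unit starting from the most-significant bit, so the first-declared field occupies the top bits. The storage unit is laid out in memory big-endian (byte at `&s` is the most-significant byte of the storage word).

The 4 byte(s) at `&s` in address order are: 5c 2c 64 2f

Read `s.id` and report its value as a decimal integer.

[0]=0x5c [1]=0x2c [2]=0x64 [3]=0x2f (big-endian) → word 0x5c2c642f
seq [24+:8] = (word>>24) & 0xff = 92
id [20+:4] = (word>>20) & 0xf = 2  ←
ver [3+:17] = (word>>3) & 0x1ffff = 101509
cnt [2+:1] = (word>>2) & 0x1 = 1
slot [0+:2] = (word>>0) & 0x3 = 3

2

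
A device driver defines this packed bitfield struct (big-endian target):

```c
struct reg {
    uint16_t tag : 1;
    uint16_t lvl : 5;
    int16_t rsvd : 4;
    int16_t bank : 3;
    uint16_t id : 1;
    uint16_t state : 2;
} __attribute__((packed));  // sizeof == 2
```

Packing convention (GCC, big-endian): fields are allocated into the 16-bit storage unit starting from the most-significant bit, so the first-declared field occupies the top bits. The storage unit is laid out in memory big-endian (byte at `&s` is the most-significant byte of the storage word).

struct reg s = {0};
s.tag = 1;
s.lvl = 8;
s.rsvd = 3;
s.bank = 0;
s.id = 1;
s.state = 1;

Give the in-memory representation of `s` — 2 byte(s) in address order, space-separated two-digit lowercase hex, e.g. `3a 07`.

tag (1b) val=1 bits=0x1 at bit 15: 0x8000
lvl (5b) val=8 bits=0x8 at bit 10: 0xa000
rsvd (4b) val=3 bits=0x3 at bit 6: 0xa0c0
bank (3b) val=0 bits=0x0 at bit 3: 0xa0c0
id (1b) val=1 bits=0x1 at bit 2: 0xa0c4
state (2b) val=1 bits=0x1 at bit 0: 0xa0c5
word = 0xa0c5 → big-endian bytes:
  [0]=0xa0  [1]=0xc5

a0 c5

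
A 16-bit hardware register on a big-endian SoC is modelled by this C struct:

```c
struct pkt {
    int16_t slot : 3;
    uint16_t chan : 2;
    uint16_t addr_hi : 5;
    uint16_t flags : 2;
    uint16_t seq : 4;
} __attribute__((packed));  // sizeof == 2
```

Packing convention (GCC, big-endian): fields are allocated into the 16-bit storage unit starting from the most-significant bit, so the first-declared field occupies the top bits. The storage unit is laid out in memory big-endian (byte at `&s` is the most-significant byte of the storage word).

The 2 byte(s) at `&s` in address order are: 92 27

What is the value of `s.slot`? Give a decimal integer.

[0]=0x92 [1]=0x27 (big-endian) → word 0x9227
slot:3 @ bit 13 → (0x9227>>13)&0x7 = 0x4  ←
chan:2 @ bit 11 → (0x9227>>11)&0x3 = 0x2
addr_hi:5 @ bit 6 → (0x9227>>6)&0x1f = 0x8
flags:2 @ bit 4 → (0x9227>>4)&0x3 = 0x2
seq:4 @ bit 0 → (0x9227>>0)&0xf = 0x7
slot signed 3b, MSB=1: 4 - 8 = -4

-4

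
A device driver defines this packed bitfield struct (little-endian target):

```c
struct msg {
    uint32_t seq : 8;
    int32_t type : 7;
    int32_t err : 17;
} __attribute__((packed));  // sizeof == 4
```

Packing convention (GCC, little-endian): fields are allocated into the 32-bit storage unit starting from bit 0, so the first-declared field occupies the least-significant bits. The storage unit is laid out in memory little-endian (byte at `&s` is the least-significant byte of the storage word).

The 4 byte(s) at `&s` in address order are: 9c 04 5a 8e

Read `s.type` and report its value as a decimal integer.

4

[0]=0x9c [1]=0x04 [2]=0x5a [3]=0x8e (little-endian) → word 0x8e5a049c
seq:8 @ bit 0 → (0x8e5a049c>>0)&0xff = 0x9c
type:7 @ bit 8 → (0x8e5a049c>>8)&0x7f = 0x4  ←
err:17 @ bit 15 → (0x8e5a049c>>15)&0x1ffff = 0x11cb4
type signed 7b, MSB=0: value = 4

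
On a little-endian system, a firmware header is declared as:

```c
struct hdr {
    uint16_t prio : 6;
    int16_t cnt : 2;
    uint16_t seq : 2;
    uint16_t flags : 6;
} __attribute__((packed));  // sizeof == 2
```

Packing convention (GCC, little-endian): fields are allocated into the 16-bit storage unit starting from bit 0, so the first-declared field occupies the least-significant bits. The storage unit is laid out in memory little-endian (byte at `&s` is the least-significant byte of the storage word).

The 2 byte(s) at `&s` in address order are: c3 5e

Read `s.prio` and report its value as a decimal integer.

3

[0]=0xc3 [1]=0x5e (little-endian) → word 0x5ec3
prio [0+:6] = (word>>0) & 0x3f = 3  ←
cnt [6+:2] = (word>>6) & 0x3 = 3
seq [8+:2] = (word>>8) & 0x3 = 2
flags [10+:6] = (word>>10) & 0x3f = 23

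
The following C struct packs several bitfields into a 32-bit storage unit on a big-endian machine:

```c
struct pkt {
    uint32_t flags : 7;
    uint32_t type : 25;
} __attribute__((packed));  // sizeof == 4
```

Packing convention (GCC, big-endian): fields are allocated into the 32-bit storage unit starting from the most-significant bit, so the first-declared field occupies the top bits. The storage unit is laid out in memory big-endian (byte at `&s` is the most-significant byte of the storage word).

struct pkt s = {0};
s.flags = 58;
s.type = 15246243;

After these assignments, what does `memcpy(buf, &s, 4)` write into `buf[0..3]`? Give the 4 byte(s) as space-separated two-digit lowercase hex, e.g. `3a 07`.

flags:7 = 58 → 0x3a << 25 → word 0x74000000
type:25 = 15246243 → 0xe8a3a3 << 0 → word 0x74e8a3a3
word = 0x74e8a3a3 → big-endian bytes:
  [0]=0x74  [1]=0xe8  [2]=0xa3  [3]=0xa3

74 e8 a3 a3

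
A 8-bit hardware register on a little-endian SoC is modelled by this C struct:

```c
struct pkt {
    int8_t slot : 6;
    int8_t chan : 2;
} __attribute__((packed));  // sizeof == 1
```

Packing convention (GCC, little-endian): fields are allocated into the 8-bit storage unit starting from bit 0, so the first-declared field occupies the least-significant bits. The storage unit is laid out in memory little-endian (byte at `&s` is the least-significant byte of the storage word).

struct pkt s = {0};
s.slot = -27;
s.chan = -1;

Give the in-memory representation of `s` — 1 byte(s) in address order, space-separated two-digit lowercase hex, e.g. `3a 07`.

slot:6 = -27 → 0x25 << 0 → word 0x25
chan:2 = -1 → 0x3 << 6 → word 0xe5
word = 0xe5 → little-endian bytes:
  [0]=0xe5

e5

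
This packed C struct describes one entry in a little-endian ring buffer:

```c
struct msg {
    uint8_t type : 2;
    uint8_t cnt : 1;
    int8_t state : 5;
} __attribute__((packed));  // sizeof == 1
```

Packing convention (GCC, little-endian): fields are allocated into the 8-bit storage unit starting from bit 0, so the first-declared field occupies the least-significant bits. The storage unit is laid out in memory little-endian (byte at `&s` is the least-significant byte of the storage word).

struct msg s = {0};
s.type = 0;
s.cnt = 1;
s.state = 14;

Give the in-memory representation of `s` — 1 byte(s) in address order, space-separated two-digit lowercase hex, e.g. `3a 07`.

type (2b) val=0 bits=0x0 at bit 0: 0x00
cnt (1b) val=1 bits=0x1 at bit 2: 0x04
state (5b) val=14 bits=0xe at bit 3: 0x74
word = 0x74 → little-endian bytes:
  [0]=0x74

74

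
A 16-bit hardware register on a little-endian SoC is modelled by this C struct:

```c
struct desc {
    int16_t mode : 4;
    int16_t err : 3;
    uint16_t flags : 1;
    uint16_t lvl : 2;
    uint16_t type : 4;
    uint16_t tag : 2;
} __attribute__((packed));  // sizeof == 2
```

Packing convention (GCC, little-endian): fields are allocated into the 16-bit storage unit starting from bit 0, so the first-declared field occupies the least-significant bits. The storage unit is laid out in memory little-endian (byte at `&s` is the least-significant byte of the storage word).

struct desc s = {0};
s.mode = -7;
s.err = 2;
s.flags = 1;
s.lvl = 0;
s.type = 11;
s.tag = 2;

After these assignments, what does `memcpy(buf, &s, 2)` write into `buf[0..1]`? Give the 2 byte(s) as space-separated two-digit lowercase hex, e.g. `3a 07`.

mode:4 = -7 → 0x9 << 0 → word 0x0009
err:3 = 2 → 0x2 << 4 → word 0x0029
flags:1 = 1 → 0x1 << 7 → word 0x00a9
lvl:2 = 0 → 0x0 << 8 → word 0x00a9
type:4 = 11 → 0xb << 10 → word 0x2ca9
tag:2 = 2 → 0x2 << 14 → word 0xaca9
word = 0xaca9 → little-endian bytes:
  [0]=0xa9  [1]=0xac

a9 ac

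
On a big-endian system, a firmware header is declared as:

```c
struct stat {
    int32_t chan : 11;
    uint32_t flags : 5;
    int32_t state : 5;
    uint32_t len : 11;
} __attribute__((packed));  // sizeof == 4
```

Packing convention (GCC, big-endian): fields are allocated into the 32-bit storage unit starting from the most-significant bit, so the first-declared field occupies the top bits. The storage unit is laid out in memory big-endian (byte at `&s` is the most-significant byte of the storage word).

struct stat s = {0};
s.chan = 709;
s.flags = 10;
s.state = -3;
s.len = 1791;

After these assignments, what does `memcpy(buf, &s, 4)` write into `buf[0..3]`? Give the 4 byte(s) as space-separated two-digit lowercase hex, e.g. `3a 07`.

chan:11 = 709 → 0x2c5 << 21 → word 0x58a00000
flags:5 = 10 → 0xa << 16 → word 0x58aa0000
state:5 = -3 → 0x1d << 11 → word 0x58aae800
len:11 = 1791 → 0x6ff << 0 → word 0x58aaeeff
word = 0x58aaeeff → big-endian bytes:
  [0]=0x58  [1]=0xaa  [2]=0xee  [3]=0xff

58 aa ee ff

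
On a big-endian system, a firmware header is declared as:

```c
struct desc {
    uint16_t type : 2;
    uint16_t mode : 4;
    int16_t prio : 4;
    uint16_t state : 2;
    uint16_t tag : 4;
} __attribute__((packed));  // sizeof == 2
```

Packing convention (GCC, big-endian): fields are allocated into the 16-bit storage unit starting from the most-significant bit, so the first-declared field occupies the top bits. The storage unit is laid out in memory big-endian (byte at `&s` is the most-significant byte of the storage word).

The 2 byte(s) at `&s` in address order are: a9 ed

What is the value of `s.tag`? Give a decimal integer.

13

[0]=0xa9 [1]=0xed (big-endian) → word 0xa9ed
type [14+:2] = (word>>14) & 0x3 = 2
mode [10+:4] = (word>>10) & 0xf = 10
prio [6+:4] = (word>>6) & 0xf = 7
state [4+:2] = (word>>4) & 0x3 = 2
tag [0+:4] = (word>>0) & 0xf = 13  ←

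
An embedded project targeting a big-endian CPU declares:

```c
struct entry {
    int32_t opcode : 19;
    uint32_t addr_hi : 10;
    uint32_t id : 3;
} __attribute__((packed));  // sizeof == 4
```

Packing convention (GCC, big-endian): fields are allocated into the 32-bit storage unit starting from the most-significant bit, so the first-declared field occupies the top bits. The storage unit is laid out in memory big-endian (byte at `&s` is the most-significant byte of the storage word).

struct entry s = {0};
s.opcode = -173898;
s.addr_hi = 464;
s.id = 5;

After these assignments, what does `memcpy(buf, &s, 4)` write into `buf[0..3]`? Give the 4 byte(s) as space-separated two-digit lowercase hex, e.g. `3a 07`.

ab 16 ce 85

opcode (19b) val=-173898 bits=0x558b6 at bit 13: 0xab16c000
addr_hi (10b) val=464 bits=0x1d0 at bit 3: 0xab16ce80
id (3b) val=5 bits=0x5 at bit 0: 0xab16ce85
word = 0xab16ce85 → big-endian bytes:
  [0]=0xab  [1]=0x16  [2]=0xce  [3]=0x85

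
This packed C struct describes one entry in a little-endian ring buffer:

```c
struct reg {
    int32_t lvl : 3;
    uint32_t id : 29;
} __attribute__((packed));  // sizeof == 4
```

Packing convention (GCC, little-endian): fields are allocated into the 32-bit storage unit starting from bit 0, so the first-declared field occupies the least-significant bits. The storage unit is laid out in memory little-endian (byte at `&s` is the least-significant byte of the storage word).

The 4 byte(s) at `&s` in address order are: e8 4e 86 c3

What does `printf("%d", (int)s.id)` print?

[0]=0xe8 [1]=0x4e [2]=0x86 [3]=0xc3 (little-endian) → word 0xc3864ee8
lvl:3 @ bit 0 → (0xc3864ee8>>0)&0x7 = 0x0
id:29 @ bit 3 → (0xc3864ee8>>3)&0x1fffffff = 0x1870c9dd  ←

410044893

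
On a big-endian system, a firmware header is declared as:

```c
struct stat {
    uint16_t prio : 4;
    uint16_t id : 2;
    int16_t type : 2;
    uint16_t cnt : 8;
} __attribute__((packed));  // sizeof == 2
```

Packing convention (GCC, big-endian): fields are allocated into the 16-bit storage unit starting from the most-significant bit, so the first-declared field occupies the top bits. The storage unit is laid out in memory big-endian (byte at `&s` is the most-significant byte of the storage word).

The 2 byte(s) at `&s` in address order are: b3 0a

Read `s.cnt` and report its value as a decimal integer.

10

[0]=0xb3 [1]=0x0a (big-endian) → word 0xb30a
prio:4 @ bit 12 → (0xb30a>>12)&0xf = 0xb
id:2 @ bit 10 → (0xb30a>>10)&0x3 = 0x0
type:2 @ bit 8 → (0xb30a>>8)&0x3 = 0x3
cnt:8 @ bit 0 → (0xb30a>>0)&0xff = 0xa  ←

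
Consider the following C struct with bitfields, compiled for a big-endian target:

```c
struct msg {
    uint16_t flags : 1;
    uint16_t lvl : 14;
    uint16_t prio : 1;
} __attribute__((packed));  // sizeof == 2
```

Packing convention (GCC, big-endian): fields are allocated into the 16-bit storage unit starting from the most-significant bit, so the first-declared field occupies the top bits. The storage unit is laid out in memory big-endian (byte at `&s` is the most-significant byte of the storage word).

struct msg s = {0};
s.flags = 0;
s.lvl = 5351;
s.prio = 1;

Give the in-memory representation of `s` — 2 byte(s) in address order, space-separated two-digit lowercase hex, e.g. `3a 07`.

[15+:1] flags=0 & 0x1 = 0x0; word=0x0000
[1+:14] lvl=5351 & 0x3fff = 0x14e7; word=0x29ce
[0+:1] prio=1 & 0x1 = 0x1; word=0x29cf
word = 0x29cf → big-endian bytes:
  [0]=0x29  [1]=0xcf

29 cf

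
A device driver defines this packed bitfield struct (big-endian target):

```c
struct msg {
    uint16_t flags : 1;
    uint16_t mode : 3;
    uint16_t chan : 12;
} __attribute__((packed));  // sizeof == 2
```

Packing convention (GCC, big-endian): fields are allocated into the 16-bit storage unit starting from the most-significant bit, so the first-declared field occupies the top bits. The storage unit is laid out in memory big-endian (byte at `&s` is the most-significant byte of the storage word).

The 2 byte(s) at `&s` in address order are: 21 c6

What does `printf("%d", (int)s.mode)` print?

2

[0]=0x21 [1]=0xc6 (big-endian) → word 0x21c6
flags [15+:1] = (word>>15) & 0x1 = 0
mode [12+:3] = (word>>12) & 0x7 = 2  ←
chan [0+:12] = (word>>0) & 0xfff = 454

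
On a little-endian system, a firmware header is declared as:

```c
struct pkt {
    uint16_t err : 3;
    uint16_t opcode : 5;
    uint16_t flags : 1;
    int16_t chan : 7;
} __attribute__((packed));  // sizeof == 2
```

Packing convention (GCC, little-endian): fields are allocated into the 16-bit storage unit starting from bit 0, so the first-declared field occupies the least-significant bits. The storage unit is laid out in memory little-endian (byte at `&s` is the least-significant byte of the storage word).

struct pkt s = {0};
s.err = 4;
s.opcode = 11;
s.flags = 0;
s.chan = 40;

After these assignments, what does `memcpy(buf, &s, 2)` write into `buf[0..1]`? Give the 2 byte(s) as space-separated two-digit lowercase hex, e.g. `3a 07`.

5c 50

err:3 = 4 → 0x4 << 0 → word 0x0004
opcode:5 = 11 → 0xb << 3 → word 0x005c
flags:1 = 0 → 0x0 << 8 → word 0x005c
chan:7 = 40 → 0x28 << 9 → word 0x505c
word = 0x505c → little-endian bytes:
  [0]=0x5c  [1]=0x50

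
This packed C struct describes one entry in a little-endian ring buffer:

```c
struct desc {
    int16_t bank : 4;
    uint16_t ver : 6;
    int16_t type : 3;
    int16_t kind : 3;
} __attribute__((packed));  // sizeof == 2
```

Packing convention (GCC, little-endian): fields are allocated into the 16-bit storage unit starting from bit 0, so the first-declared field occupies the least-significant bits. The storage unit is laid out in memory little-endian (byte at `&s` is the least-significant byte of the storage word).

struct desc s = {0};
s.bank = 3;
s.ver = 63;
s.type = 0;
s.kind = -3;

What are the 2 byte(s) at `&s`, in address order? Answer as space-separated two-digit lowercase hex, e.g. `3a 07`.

f3 a3

bank:4 = 3 → 0x3 << 0 → word 0x0003
ver:6 = 63 → 0x3f << 4 → word 0x03f3
type:3 = 0 → 0x0 << 10 → word 0x03f3
kind:3 = -3 → 0x5 << 13 → word 0xa3f3
word = 0xa3f3 → little-endian bytes:
  [0]=0xf3  [1]=0xa3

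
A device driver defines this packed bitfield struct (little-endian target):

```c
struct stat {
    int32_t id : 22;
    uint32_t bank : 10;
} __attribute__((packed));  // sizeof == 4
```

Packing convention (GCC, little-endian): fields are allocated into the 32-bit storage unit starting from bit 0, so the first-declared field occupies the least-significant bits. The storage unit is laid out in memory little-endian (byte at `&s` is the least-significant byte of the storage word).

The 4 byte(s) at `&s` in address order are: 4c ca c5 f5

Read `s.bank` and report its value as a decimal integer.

983

[0]=0x4c [1]=0xca [2]=0xc5 [3]=0xf5 (little-endian) → word 0xf5c5ca4c
id [0+:22] = (word>>0) & 0x3fffff = 379468
bank [22+:10] = (word>>22) & 0x3ff = 983  ←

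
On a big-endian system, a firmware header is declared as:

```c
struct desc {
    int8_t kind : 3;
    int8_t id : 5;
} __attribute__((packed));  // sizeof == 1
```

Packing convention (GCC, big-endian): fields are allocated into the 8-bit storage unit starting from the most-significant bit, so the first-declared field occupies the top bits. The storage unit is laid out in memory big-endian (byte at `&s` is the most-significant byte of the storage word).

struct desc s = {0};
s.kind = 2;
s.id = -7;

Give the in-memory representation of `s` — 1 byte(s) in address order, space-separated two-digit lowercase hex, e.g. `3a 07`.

[5+:3] kind=2 & 0x7 = 0x2; word=0x40
[0+:5] id=-7 & 0x1f = 0x19; word=0x59
word = 0x59 → big-endian bytes:
  [0]=0x59

59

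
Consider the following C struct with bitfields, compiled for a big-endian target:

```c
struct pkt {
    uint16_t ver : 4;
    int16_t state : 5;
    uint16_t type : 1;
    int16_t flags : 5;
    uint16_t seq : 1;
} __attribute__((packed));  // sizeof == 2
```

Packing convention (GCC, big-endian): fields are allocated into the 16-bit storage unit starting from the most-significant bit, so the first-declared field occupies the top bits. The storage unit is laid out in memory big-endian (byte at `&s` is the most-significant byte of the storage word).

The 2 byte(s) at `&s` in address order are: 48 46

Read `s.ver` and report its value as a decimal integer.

[0]=0x48 [1]=0x46 (big-endian) → word 0x4846
ver:4 @ bit 12 → (0x4846>>12)&0xf = 0x4  ←
state:5 @ bit 7 → (0x4846>>7)&0x1f = 0x10
type:1 @ bit 6 → (0x4846>>6)&0x1 = 0x1
flags:5 @ bit 1 → (0x4846>>1)&0x1f = 0x3
seq:1 @ bit 0 → (0x4846>>0)&0x1 = 0x0

4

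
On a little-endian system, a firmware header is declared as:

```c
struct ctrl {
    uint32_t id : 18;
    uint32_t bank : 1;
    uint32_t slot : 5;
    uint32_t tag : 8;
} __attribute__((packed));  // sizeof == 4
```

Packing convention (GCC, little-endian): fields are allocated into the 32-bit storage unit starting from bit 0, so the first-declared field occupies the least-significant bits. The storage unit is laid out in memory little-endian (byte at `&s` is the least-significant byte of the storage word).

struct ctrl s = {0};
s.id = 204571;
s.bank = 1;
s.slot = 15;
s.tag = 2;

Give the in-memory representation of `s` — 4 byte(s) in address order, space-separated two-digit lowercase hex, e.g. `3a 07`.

1b 1f 7f 02

[0+:18] id=204571 & 0x3ffff = 0x31f1b; word=0x00031f1b
[18+:1] bank=1 & 0x1 = 0x1; word=0x00071f1b
[19+:5] slot=15 & 0x1f = 0xf; word=0x007f1f1b
[24+:8] tag=2 & 0xff = 0x2; word=0x027f1f1b
word = 0x027f1f1b → little-endian bytes:
  [0]=0x1b  [1]=0x1f  [2]=0x7f  [3]=0x02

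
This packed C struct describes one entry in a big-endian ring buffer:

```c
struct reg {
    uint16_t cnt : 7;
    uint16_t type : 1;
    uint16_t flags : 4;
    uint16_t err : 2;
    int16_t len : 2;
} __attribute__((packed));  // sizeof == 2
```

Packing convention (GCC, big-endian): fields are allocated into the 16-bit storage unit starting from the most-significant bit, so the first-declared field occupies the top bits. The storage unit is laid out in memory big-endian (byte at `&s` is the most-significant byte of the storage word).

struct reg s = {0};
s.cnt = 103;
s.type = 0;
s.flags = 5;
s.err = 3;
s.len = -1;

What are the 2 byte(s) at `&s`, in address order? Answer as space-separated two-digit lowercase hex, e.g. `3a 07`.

ce 5f

[9+:7] cnt=103 & 0x7f = 0x67; word=0xce00
[8+:1] type=0 & 0x1 = 0x0; word=0xce00
[4+:4] flags=5 & 0xf = 0x5; word=0xce50
[2+:2] err=3 & 0x3 = 0x3; word=0xce5c
[0+:2] len=-1 & 0x3 = 0x3; word=0xce5f
word = 0xce5f → big-endian bytes:
  [0]=0xce  [1]=0x5f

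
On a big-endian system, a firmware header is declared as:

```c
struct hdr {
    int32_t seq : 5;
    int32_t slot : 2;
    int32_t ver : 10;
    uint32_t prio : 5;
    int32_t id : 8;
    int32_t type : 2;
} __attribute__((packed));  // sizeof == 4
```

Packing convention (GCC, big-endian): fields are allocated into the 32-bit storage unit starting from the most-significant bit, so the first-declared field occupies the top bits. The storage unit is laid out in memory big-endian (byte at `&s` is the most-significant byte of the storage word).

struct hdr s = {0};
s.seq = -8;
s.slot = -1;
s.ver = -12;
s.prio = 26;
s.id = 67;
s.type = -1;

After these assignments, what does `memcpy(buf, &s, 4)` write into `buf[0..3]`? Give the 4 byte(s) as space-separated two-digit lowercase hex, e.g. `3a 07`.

seq:5 = -8 → 0x18 << 27 → word 0xc0000000
slot:2 = -1 → 0x3 << 25 → word 0xc6000000
ver:10 = -12 → 0x3f4 << 15 → word 0xc7fa0000
prio:5 = 26 → 0x1a << 10 → word 0xc7fa6800
id:8 = 67 → 0x43 << 2 → word 0xc7fa690c
type:2 = -1 → 0x3 << 0 → word 0xc7fa690f
word = 0xc7fa690f → big-endian bytes:
  [0]=0xc7  [1]=0xfa  [2]=0x69  [3]=0x0f

c7 fa 69 0f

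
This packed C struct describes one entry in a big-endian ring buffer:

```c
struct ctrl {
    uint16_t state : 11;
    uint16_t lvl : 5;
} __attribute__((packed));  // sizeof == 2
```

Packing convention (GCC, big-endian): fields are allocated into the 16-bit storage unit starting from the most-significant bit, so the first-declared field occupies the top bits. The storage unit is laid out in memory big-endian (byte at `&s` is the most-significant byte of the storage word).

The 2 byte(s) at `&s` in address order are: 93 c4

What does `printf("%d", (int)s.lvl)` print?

[0]=0x93 [1]=0xc4 (big-endian) → word 0x93c4
state [5+:11] = (word>>5) & 0x7ff = 1182
lvl [0+:5] = (word>>0) & 0x1f = 4  ←

4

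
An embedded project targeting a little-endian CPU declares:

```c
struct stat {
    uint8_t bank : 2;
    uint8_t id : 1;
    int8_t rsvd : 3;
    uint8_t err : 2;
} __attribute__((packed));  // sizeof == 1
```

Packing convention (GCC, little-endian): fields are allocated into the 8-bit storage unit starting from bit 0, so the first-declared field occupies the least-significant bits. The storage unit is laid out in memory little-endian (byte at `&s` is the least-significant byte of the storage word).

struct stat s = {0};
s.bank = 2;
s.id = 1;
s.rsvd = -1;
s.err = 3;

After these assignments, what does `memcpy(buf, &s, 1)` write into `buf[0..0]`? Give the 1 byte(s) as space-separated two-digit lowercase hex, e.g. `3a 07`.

[0+:2] bank=2 & 0x3 = 0x2; word=0x02
[2+:1] id=1 & 0x1 = 0x1; word=0x06
[3+:3] rsvd=-1 & 0x7 = 0x7; word=0x3e
[6+:2] err=3 & 0x3 = 0x3; word=0xfe
word = 0xfe → little-endian bytes:
  [0]=0xfe

fe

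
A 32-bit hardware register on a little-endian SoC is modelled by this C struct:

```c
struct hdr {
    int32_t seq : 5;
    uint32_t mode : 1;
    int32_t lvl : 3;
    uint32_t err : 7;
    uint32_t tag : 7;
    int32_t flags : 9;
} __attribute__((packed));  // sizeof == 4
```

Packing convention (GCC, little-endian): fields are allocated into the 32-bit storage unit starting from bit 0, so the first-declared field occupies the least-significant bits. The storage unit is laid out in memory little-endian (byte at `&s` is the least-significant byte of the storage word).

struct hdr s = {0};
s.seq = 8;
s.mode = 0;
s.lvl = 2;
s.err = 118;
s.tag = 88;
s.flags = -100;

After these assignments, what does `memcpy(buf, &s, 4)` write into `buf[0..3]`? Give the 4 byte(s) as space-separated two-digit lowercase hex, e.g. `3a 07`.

88 ec 58 ce

[0+:5] seq=8 & 0x1f = 0x8; word=0x00000008
[5+:1] mode=0 & 0x1 = 0x0; word=0x00000008
[6+:3] lvl=2 & 0x7 = 0x2; word=0x00000088
[9+:7] err=118 & 0x7f = 0x76; word=0x0000ec88
[16+:7] tag=88 & 0x7f = 0x58; word=0x0058ec88
[23+:9] flags=-100 & 0x1ff = 0x19c; word=0xce58ec88
word = 0xce58ec88 → little-endian bytes:
  [0]=0x88  [1]=0xec  [2]=0x58  [3]=0xce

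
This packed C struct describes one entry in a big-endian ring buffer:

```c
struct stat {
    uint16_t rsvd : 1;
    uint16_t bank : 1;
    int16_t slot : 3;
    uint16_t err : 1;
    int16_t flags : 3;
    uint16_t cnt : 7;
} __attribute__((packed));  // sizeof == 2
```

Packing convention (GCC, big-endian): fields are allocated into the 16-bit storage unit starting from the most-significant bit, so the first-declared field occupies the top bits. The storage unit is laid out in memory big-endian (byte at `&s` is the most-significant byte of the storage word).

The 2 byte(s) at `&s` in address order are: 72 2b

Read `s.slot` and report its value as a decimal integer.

-2

[0]=0x72 [1]=0x2b (big-endian) → word 0x722b
rsvd [15+:1] = (word>>15) & 0x1 = 0
bank [14+:1] = (word>>14) & 0x1 = 1
slot [11+:3] = (word>>11) & 0x7 = 6  ←
err [10+:1] = (word>>10) & 0x1 = 0
flags [7+:3] = (word>>7) & 0x7 = 4
cnt [0+:7] = (word>>0) & 0x7f = 43
slot signed 3b, MSB=1: 6 - 8 = -2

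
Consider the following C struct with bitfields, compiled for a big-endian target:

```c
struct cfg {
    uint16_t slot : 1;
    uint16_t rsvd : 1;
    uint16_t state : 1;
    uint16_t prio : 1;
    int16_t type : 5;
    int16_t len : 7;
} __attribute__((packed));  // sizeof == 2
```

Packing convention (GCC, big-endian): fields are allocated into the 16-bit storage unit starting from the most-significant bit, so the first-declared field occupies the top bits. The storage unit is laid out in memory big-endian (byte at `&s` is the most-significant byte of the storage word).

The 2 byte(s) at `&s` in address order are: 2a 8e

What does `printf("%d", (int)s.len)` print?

14

[0]=0x2a [1]=0x8e (big-endian) → word 0x2a8e
slot:1 @ bit 15 → (0x2a8e>>15)&0x1 = 0x0
rsvd:1 @ bit 14 → (0x2a8e>>14)&0x1 = 0x0
state:1 @ bit 13 → (0x2a8e>>13)&0x1 = 0x1
prio:1 @ bit 12 → (0x2a8e>>12)&0x1 = 0x0
type:5 @ bit 7 → (0x2a8e>>7)&0x1f = 0x15
len:7 @ bit 0 → (0x2a8e>>0)&0x7f = 0xe  ←
len signed 7b, MSB=0: value = 14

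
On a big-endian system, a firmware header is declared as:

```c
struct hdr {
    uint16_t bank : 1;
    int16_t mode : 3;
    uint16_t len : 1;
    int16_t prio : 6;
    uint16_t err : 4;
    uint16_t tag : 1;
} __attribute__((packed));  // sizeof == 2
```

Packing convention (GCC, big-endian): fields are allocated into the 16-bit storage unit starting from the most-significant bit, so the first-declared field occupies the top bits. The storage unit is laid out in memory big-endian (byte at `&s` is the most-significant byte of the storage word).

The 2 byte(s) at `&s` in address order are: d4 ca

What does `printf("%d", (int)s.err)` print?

[0]=0xd4 [1]=0xca (big-endian) → word 0xd4ca
bank [15+:1] = (word>>15) & 0x1 = 1
mode [12+:3] = (word>>12) & 0x7 = 5
len [11+:1] = (word>>11) & 0x1 = 0
prio [5+:6] = (word>>5) & 0x3f = 38
err [1+:4] = (word>>1) & 0xf = 5  ←
tag [0+:1] = (word>>0) & 0x1 = 0

5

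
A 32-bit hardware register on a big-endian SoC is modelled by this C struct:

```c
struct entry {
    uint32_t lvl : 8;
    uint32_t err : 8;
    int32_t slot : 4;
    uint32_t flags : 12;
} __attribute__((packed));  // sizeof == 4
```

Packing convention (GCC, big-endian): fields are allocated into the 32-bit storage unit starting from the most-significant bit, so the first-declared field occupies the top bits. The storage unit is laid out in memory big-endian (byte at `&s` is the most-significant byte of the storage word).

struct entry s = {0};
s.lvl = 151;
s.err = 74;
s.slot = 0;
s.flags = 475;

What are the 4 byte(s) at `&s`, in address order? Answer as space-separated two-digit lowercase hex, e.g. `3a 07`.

lvl (8b) val=151 bits=0x97 at bit 24: 0x97000000
err (8b) val=74 bits=0x4a at bit 16: 0x974a0000
slot (4b) val=0 bits=0x0 at bit 12: 0x974a0000
flags (12b) val=475 bits=0x1db at bit 0: 0x974a01db
word = 0x974a01db → big-endian bytes:
  [0]=0x97  [1]=0x4a  [2]=0x01  [3]=0xdb

97 4a 01 db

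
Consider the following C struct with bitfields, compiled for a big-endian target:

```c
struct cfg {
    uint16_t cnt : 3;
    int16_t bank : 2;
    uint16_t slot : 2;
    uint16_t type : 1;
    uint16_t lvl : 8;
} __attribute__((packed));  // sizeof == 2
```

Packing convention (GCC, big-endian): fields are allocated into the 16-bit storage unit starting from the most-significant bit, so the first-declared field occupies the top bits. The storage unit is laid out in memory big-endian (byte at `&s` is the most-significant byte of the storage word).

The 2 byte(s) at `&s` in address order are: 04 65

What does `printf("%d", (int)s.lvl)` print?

[0]=0x04 [1]=0x65 (big-endian) → word 0x0465
cnt [13+:3] = (word>>13) & 0x7 = 0
bank [11+:2] = (word>>11) & 0x3 = 0
slot [9+:2] = (word>>9) & 0x3 = 2
type [8+:1] = (word>>8) & 0x1 = 0
lvl [0+:8] = (word>>0) & 0xff = 101  ←

101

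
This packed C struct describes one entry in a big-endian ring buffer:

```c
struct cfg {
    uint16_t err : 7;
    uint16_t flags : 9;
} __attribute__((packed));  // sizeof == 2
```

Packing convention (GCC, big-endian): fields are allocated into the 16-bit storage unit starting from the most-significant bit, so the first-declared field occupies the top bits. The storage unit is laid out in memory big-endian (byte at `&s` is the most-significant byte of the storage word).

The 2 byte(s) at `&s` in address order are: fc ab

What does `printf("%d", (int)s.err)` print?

126

[0]=0xfc [1]=0xab (big-endian) → word 0xfcab
err:7 @ bit 9 → (0xfcab>>9)&0x7f = 0x7e  ←
flags:9 @ bit 0 → (0xfcab>>0)&0x1ff = 0xab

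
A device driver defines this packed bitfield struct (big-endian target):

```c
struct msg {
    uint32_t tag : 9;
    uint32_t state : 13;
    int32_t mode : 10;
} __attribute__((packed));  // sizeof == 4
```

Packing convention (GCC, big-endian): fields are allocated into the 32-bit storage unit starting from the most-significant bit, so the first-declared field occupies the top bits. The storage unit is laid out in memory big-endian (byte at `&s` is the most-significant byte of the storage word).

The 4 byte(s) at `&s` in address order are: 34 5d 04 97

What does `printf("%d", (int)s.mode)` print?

[0]=0x34 [1]=0x5d [2]=0x04 [3]=0x97 (big-endian) → word 0x345d0497
tag [23+:9] = (word>>23) & 0x1ff = 104
state [10+:13] = (word>>10) & 0x1fff = 5953
mode [0+:10] = (word>>0) & 0x3ff = 151  ←
mode signed 10b, MSB=0: value = 151

151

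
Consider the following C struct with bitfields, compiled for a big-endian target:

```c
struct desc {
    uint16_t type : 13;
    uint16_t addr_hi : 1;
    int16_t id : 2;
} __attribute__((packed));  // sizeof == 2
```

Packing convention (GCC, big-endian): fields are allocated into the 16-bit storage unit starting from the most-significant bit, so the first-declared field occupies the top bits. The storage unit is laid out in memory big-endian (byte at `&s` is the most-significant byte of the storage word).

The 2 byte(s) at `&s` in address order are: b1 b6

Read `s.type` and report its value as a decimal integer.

[0]=0xb1 [1]=0xb6 (big-endian) → word 0xb1b6
type:13 @ bit 3 → (0xb1b6>>3)&0x1fff = 0x1636  ←
addr_hi:1 @ bit 2 → (0xb1b6>>2)&0x1 = 0x1
id:2 @ bit 0 → (0xb1b6>>0)&0x3 = 0x2

5686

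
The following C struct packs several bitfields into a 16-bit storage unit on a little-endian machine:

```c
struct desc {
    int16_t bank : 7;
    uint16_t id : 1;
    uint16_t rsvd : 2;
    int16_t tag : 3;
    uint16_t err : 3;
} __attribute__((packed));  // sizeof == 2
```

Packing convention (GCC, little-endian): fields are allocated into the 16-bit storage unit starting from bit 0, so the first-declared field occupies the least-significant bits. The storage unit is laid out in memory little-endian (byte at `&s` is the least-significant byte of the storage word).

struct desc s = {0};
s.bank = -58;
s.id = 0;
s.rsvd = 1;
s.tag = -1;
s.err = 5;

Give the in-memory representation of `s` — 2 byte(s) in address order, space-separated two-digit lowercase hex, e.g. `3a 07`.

bank:7 = -58 → 0x46 << 0 → word 0x0046
id:1 = 0 → 0x0 << 7 → word 0x0046
rsvd:2 = 1 → 0x1 << 8 → word 0x0146
tag:3 = -1 → 0x7 << 10 → word 0x1d46
err:3 = 5 → 0x5 << 13 → word 0xbd46
word = 0xbd46 → little-endian bytes:
  [0]=0x46  [1]=0xbd

46 bd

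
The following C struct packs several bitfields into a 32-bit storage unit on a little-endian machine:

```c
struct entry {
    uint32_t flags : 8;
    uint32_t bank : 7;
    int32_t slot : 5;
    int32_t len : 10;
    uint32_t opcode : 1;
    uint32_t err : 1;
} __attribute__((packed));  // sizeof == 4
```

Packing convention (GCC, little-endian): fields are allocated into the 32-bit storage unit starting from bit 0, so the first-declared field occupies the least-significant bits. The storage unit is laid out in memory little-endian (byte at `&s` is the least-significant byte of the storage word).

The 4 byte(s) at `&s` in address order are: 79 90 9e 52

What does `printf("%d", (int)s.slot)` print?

-3

[0]=0x79 [1]=0x90 [2]=0x9e [3]=0x52 (little-endian) → word 0x529e9079
flags [0+:8] = (word>>0) & 0xff = 121
bank [8+:7] = (word>>8) & 0x7f = 16
slot [15+:5] = (word>>15) & 0x1f = 29  ←
len [20+:10] = (word>>20) & 0x3ff = 297
opcode [30+:1] = (word>>30) & 0x1 = 1
err [31+:1] = (word>>31) & 0x1 = 0
slot signed 5b, MSB=1: 29 - 32 = -3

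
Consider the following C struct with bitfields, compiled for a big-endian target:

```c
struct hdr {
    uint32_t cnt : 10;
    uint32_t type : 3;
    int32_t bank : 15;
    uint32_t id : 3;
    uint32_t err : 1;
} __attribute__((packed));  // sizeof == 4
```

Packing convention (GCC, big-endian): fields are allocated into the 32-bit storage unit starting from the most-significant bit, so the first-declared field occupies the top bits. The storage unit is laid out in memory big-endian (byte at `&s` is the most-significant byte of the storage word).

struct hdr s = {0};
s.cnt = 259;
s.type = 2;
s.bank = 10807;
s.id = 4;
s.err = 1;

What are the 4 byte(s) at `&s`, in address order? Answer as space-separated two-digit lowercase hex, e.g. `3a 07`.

[22+:10] cnt=259 & 0x3ff = 0x103; word=0x40c00000
[19+:3] type=2 & 0x7 = 0x2; word=0x40d00000
[4+:15] bank=10807 & 0x7fff = 0x2a37; word=0x40d2a370
[1+:3] id=4 & 0x7 = 0x4; word=0x40d2a378
[0+:1] err=1 & 0x1 = 0x1; word=0x40d2a379
word = 0x40d2a379 → big-endian bytes:
  [0]=0x40  [1]=0xd2  [2]=0xa3  [3]=0x79

40 d2 a3 79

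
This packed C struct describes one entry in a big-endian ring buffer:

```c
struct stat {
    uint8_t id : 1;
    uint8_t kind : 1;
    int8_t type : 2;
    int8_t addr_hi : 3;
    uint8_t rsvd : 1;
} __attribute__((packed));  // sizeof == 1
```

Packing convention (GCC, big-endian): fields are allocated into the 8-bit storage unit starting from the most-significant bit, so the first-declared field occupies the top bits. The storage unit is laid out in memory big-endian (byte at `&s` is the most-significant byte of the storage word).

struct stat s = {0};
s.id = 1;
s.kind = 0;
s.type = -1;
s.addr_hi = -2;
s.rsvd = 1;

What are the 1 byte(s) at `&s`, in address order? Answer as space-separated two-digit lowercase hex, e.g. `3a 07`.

bd

id:1 = 1 → 0x1 << 7 → word 0x80
kind:1 = 0 → 0x0 << 6 → word 0x80
type:2 = -1 → 0x3 << 4 → word 0xb0
addr_hi:3 = -2 → 0x6 << 1 → word 0xbc
rsvd:1 = 1 → 0x1 << 0 → word 0xbd
word = 0xbd → big-endian bytes:
  [0]=0xbd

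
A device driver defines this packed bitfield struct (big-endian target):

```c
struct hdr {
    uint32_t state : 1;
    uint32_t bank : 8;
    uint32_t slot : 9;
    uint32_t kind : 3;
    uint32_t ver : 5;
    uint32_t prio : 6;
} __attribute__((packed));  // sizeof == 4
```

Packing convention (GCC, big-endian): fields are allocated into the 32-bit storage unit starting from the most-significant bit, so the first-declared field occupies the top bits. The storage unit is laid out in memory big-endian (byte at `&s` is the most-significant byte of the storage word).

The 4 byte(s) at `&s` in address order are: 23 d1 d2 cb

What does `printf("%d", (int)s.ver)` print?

11

[0]=0x23 [1]=0xd1 [2]=0xd2 [3]=0xcb (big-endian) → word 0x23d1d2cb
state:1 @ bit 31 → (0x23d1d2cb>>31)&0x1 = 0x0
bank:8 @ bit 23 → (0x23d1d2cb>>23)&0xff = 0x47
slot:9 @ bit 14 → (0x23d1d2cb>>14)&0x1ff = 0x147
kind:3 @ bit 11 → (0x23d1d2cb>>11)&0x7 = 0x2
ver:5 @ bit 6 → (0x23d1d2cb>>6)&0x1f = 0xb  ←
prio:6 @ bit 0 → (0x23d1d2cb>>0)&0x3f = 0xb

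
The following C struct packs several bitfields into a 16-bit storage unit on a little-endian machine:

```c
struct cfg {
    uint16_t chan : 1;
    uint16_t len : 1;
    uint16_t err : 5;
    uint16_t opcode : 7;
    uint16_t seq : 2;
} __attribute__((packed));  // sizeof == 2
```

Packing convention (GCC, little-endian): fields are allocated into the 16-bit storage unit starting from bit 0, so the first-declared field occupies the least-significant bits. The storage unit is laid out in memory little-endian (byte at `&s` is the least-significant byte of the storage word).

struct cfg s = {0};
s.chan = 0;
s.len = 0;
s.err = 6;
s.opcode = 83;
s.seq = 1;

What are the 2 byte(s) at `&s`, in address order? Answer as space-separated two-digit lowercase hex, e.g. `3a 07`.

98 69

[0+:1] chan=0 & 0x1 = 0x0; word=0x0000
[1+:1] len=0 & 0x1 = 0x0; word=0x0000
[2+:5] err=6 & 0x1f = 0x6; word=0x0018
[7+:7] opcode=83 & 0x7f = 0x53; word=0x2998
[14+:2] seq=1 & 0x3 = 0x1; word=0x6998
word = 0x6998 → little-endian bytes:
  [0]=0x98  [1]=0x69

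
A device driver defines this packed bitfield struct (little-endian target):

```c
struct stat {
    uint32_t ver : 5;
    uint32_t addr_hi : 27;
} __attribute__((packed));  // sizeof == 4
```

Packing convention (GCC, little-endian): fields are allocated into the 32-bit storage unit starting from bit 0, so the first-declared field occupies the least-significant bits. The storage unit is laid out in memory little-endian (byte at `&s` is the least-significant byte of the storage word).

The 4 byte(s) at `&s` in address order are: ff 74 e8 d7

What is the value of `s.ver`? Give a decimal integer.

31

[0]=0xff [1]=0x74 [2]=0xe8 [3]=0xd7 (little-endian) → word 0xd7e874ff
ver [0+:5] = (word>>0) & 0x1f = 31  ←
addr_hi [5+:27] = (word>>5) & 0x7ffffff = 113197991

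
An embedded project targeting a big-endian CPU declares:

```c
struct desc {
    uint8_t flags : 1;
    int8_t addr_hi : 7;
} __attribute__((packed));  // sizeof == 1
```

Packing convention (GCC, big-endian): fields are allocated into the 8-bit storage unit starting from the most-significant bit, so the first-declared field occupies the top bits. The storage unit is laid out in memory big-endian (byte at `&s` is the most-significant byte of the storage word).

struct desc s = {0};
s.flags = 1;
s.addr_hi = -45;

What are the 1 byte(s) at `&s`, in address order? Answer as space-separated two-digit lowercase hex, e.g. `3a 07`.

[7+:1] flags=1 & 0x1 = 0x1; word=0x80
[0+:7] addr_hi=-45 & 0x7f = 0x53; word=0xd3
word = 0xd3 → big-endian bytes:
  [0]=0xd3

d3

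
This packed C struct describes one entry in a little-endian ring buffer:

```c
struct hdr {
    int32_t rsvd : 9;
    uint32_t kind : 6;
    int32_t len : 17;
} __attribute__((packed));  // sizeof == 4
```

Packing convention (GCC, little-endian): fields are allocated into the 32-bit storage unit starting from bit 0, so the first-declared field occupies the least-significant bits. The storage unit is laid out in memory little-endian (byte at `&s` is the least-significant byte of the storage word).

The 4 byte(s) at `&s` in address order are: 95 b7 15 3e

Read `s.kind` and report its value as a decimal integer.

[0]=0x95 [1]=0xb7 [2]=0x15 [3]=0x3e (little-endian) → word 0x3e15b795
rsvd:9 @ bit 0 → (0x3e15b795>>0)&0x1ff = 0x195
kind:6 @ bit 9 → (0x3e15b795>>9)&0x3f = 0x1b  ←
len:17 @ bit 15 → (0x3e15b795>>15)&0x1ffff = 0x7c2b

27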